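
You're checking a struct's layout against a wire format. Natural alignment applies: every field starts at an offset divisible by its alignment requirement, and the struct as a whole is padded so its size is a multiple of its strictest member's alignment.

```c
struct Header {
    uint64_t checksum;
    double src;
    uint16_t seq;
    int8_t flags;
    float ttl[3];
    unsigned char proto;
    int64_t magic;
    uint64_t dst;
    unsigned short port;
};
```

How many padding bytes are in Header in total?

@0: checksum [8B, align 8] → 8
@8: src [8B, align 8] → 16
@16: seq [2B, align 2] → 18
@18: flags [1B, align 1] → 19
+1 pad (align 4)
@20: ttl [12B, align 4] → 32
@32: proto [1B, align 1] → 33
+7 pad (align 8)
@40: magic [8B, align 8] → 48
@48: dst [8B, align 8] → 56
@56: port [2B, align 2] → 58
+6 tail pad (align 8)
size 64, align 8
data bytes 50, size 64 → padding 14

14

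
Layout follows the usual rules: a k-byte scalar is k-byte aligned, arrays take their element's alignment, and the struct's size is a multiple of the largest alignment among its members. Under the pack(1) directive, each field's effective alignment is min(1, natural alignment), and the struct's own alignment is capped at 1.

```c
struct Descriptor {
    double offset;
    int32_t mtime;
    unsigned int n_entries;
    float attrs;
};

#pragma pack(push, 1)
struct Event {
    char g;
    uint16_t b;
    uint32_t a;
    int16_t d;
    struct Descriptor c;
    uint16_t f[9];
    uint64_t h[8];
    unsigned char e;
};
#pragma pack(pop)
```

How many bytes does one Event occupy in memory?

116

Descriptor: offset at 0 (size 8, align 8) → ends 8; mtime at 8 (size 4, align 4) → ends 12; n_entries at 12 (size 4, align 4) → ends 16; attrs at 16 (size 4, align 4) → ends 20; tail pad 4 to reach multiple of 8; total 24 bytes, alignment 8
g at 0 (size 1, align 1) → ends 1
b at 1 (size 2, align 1) → ends 3
a at 3 (size 4, align 1) → ends 7
d at 7 (size 2, align 1) → ends 9
c at 9 (size 24, align 1) → ends 33
f at 33 (size 18, align 1) → ends 51
h at 51 (size 64, align 1) → ends 115
e at 115 (size 1, align 1) → ends 116
total 116 bytes, alignment 1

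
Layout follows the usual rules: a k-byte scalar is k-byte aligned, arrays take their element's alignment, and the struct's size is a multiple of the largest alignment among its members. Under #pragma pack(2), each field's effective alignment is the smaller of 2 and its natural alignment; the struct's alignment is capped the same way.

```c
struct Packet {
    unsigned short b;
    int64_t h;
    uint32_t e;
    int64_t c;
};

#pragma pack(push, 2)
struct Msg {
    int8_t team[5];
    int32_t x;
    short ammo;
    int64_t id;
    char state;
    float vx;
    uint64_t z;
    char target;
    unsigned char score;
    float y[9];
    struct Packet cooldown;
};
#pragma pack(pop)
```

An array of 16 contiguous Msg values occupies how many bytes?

1664

Packet: b at 0 (size 2, align 2) → ends 2; pad 6 to align 8 for h; h at 8 (size 8, align 8) → ends 16; e at 16 (size 4, align 4) → ends 20; pad 4 to align 8 for c; c at 24 (size 8, align 8) → ends 32; total 32 bytes, alignment 8
team at 0 (size 5, align 1) → ends 5
pad 1 to align 2 for x
x at 6 (size 4, align 2) → ends 10
ammo at 10 (size 2, align 2) → ends 12
id at 12 (size 8, align 2) → ends 20
state at 20 (size 1, align 1) → ends 21
pad 1 to align 2 for vx
vx at 22 (size 4, align 2) → ends 26
z at 26 (size 8, align 2) → ends 34
target at 34 (size 1, align 1) → ends 35
score at 35 (size 1, align 1) → ends 36
y at 36 (size 36, align 2) → ends 72
cooldown at 72 (size 32, align 2) → ends 104
total 104 bytes, alignment 2
array of 16: 16 × 104 = 1664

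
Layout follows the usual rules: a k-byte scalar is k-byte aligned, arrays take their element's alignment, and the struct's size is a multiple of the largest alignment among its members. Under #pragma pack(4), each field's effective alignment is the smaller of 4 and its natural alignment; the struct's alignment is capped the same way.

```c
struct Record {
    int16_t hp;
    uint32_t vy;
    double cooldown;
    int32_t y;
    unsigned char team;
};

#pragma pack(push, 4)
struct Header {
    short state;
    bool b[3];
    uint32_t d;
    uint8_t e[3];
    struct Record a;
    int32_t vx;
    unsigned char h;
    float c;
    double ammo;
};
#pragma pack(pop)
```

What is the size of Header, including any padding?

Record: @0: hp [2B, align 2] → 2; +2 pad (align 4); @4: vy [4B, align 4] → 8; @8: cooldown [8B, align 8] → 16; @16: y [4B, align 4] → 20; @20: team [1B, align 1] → 21; +3 tail pad (align 8); size 24, align 8
@0: state [2B, align 2] → 2
@2: b [3B, align 1] → 5
+3 pad (align 4)
@8: d [4B, align 4] → 12
@12: e [3B, align 1] → 15
+1 pad (align 4)
@16: a [24B, align 4] → 40
@40: vx [4B, align 4] → 44
@44: h [1B, align 1] → 45
+3 pad (align 4)
@48: c [4B, align 4] → 52
@52: ammo [8B, align 4] → 60
size 60, align 4

60 bytes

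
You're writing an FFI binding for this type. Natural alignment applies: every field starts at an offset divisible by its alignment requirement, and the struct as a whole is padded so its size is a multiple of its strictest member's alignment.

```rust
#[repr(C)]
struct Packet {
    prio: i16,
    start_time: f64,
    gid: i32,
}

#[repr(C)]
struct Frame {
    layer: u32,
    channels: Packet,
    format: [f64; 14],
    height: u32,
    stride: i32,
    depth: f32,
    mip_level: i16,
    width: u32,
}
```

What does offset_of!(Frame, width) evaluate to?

160

Packet: prio at 0 (size 2, align 2) → ends 2; pad 6 to align 8 for start_time; start_time at 8 (size 8, align 8) → ends 16; gid at 16 (size 4, align 4) → ends 20; tail pad 4 to reach multiple of 8; total 24 bytes, alignment 8
layer at 0 (size 4, align 4) → ends 4
pad 4 to align 8 for channels
channels at 8 (size 24, align 8) → ends 32
format at 32 (size 112, align 8) → ends 144
height at 144 (size 4, align 4) → ends 148
stride at 148 (size 4, align 4) → ends 152
depth at 152 (size 4, align 4) → ends 156
mip_level at 156 (size 2, align 2) → ends 158
pad 2 to align 4 for width
width at 160 (size 4, align 4) → ends 164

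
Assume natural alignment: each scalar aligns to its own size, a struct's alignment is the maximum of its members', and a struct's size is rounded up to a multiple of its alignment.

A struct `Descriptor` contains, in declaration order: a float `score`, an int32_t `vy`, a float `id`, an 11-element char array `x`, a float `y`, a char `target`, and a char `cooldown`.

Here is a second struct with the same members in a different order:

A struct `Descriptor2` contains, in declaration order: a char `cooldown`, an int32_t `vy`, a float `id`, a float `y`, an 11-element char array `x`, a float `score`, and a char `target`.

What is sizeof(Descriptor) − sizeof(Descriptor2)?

-4

@0: score [4B, align 4] → 4
@4: vy [4B, align 4] → 8
@8: id [4B, align 4] → 12
@12: x [11B, align 1] → 23
+1 pad (align 4)
@24: y [4B, align 4] → 28
@28: target [1B, align 1] → 29
@29: cooldown [1B, align 1] → 30
+2 tail pad (align 4)
size 32, align 4
— Descriptor2 —
@0: cooldown [1B, align 1] → 1
+3 pad (align 4)
@4: vy [4B, align 4] → 8
@8: id [4B, align 4] → 12
@12: y [4B, align 4] → 16
@16: x [11B, align 1] → 27
+1 pad (align 4)
@28: score [4B, align 4] → 32
@32: target [1B, align 1] → 33
+3 tail pad (align 4)
size 36, align 4
32 − 36 = -4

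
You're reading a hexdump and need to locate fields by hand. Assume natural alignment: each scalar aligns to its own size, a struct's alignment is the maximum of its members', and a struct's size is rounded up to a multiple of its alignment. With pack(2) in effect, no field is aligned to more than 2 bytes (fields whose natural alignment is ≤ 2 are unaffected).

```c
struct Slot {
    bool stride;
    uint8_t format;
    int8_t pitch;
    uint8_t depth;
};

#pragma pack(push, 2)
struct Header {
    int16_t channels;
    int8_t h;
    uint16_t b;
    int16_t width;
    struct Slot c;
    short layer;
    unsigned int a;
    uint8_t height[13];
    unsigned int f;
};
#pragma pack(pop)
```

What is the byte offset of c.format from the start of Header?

9

Slot: 0..1  stride  (1B, 1-aligned); 1..2  format  (1B, 1-aligned); 2..3  pitch  (1B, 1-aligned); 3..4  depth  (1B, 1-aligned); sizeof = 4, alignof = 1
0..2  channels  (2B, 2-aligned)
2..3  h  (1B, 1-aligned)
3..4  -- padding (1B)
4..6  b  (2B, 2-aligned)
6..8  width  (2B, 2-aligned)
8..12  c  (4B, 1-aligned)
within Slot: format at 1
8 + 1 = 9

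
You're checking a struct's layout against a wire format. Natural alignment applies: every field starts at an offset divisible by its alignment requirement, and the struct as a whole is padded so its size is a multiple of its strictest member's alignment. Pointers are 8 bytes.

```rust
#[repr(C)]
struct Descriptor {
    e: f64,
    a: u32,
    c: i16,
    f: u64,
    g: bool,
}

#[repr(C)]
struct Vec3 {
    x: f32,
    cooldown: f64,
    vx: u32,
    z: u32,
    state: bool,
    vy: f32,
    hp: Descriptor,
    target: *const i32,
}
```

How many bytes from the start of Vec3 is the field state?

24

Descriptor: e at 0 (size 8, align 8) → ends 8; a at 8 (size 4, align 4) → ends 12; c at 12 (size 2, align 2) → ends 14; pad 2 to align 8 for f; f at 16 (size 8, align 8) → ends 24; g at 24 (size 1, align 1) → ends 25; tail pad 7 to reach multiple of 8; total 32 bytes, alignment 8
x at 0 (size 4, align 4) → ends 4
pad 4 to align 8 for cooldown
cooldown at 8 (size 8, align 8) → ends 16
vx at 16 (size 4, align 4) → ends 20
z at 20 (size 4, align 4) → ends 24
state at 24 (size 1, align 1) → ends 25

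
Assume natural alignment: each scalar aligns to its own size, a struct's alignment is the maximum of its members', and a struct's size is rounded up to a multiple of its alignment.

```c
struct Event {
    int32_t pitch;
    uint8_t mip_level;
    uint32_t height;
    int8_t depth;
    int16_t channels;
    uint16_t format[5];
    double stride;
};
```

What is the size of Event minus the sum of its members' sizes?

pitch at 0 (size 4, align 4) → ends 4
mip_level at 4 (size 1, align 1) → ends 5
pad 3 to align 4 for height
height at 8 (size 4, align 4) → ends 12
depth at 12 (size 1, align 1) → ends 13
pad 1 to align 2 for channels
channels at 14 (size 2, align 2) → ends 16
format at 16 (size 10, align 2) → ends 26
pad 6 to align 8 for stride
stride at 32 (size 8, align 8) → ends 40
total 40 bytes, alignment 8
data bytes 30, size 40 → padding 10

10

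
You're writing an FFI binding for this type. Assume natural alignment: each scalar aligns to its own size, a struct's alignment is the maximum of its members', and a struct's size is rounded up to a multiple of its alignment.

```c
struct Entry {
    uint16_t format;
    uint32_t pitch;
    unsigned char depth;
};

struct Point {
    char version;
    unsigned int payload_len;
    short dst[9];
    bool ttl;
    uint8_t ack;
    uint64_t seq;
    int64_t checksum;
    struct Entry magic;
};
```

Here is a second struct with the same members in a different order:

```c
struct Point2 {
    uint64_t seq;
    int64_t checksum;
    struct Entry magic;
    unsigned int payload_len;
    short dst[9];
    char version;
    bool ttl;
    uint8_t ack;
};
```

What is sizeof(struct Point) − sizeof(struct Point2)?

8

Entry: 0..2  format  (2B, 2-aligned); 2..4  -- padding (2B); 4..8  pitch  (4B, 4-aligned); 8..9  depth  (1B, 1-aligned); 9..12  -- tail padding (3B); sizeof = 12, alignof = 4
0..1  version  (1B, 1-aligned)
1..4  -- padding (3B)
4..8  payload_len  (4B, 4-aligned)
8..26  dst  (18B, 2-aligned)
26..27  ttl  (1B, 1-aligned)
27..28  ack  (1B, 1-aligned)
28..32  -- padding (4B)
32..40  seq  (8B, 8-aligned)
40..48  checksum  (8B, 8-aligned)
48..60  magic  (12B, 4-aligned)
60..64  -- tail padding (4B)
sizeof = 64, alignof = 8
— Point2 —
0..8  seq  (8B, 8-aligned)
8..16  checksum  (8B, 8-aligned)
16..28  magic  (12B, 4-aligned)
28..32  payload_len  (4B, 4-aligned)
32..50  dst  (18B, 2-aligned)
50..51  version  (1B, 1-aligned)
51..52  ttl  (1B, 1-aligned)
52..53  ack  (1B, 1-aligned)
53..56  -- tail padding (3B)
sizeof = 56, alignof = 8
64 − 56 = 8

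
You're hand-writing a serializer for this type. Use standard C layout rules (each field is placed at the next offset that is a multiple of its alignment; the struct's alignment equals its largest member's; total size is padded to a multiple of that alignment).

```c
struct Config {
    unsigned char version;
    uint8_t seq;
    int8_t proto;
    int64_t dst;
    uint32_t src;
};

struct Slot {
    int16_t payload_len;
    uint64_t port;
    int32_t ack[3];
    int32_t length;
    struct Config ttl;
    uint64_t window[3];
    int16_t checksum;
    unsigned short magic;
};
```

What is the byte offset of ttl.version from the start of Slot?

Config: @0: version [1B, align 1] → 1; @1: seq [1B, align 1] → 2; @2: proto [1B, align 1] → 3; +5 pad (align 8); @8: dst [8B, align 8] → 16; @16: src [4B, align 4] → 20; +4 tail pad (align 8); size 24, align 8
@0: payload_len [2B, align 2] → 2
+6 pad (align 8)
@8: port [8B, align 8] → 16
@16: ack [12B, align 4] → 28
@28: length [4B, align 4] → 32
@32: ttl [24B, align 8] → 56
within Config: version at 0
32 + 0 = 32

32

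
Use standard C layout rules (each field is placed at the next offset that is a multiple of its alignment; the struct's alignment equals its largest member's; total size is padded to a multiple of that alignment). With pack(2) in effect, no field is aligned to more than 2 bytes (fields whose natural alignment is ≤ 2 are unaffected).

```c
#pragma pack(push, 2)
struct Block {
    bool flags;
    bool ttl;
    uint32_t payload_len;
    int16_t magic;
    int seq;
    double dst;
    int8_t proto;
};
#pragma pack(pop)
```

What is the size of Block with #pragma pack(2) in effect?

@0: flags [1B, align 1] → 1
@1: ttl [1B, align 1] → 2
@2: payload_len [4B, align 2] → 6
@6: magic [2B, align 2] → 8
@8: seq [4B, align 2] → 12
@12: dst [8B, align 2] → 20
@20: proto [1B, align 1] → 21
+1 tail pad (align 2)
size 22, align 2

22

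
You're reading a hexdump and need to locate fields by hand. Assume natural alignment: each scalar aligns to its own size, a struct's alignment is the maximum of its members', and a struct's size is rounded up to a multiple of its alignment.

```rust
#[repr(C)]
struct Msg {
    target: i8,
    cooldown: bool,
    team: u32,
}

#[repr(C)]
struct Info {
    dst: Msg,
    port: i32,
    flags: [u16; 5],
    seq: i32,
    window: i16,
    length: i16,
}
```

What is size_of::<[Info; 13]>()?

416

Msg: 0..1  target  (1B, 1-aligned); 1..2  cooldown  (1B, 1-aligned); 2..4  -- padding (2B); 4..8  team  (4B, 4-aligned); sizeof = 8, alignof = 4
0..8  dst  (8B, 4-aligned)
8..12  port  (4B, 4-aligned)
12..22  flags  (10B, 2-aligned)
22..24  -- padding (2B)
24..28  seq  (4B, 4-aligned)
28..30  window  (2B, 2-aligned)
30..32  length  (2B, 2-aligned)
sizeof = 32, alignof = 4
array of 13: 13 × 32 = 416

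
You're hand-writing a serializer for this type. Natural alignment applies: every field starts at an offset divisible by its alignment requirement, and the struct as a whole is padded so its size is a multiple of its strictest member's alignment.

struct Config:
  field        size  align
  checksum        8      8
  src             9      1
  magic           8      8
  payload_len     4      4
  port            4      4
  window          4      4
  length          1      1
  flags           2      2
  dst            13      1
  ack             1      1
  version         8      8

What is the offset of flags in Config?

46

checksum at 0 (size 8, align 8) → ends 8
src at 8 (size 9, align 1) → ends 17
pad 7 to align 8 for magic
magic at 24 (size 8, align 8) → ends 32
payload_len at 32 (size 4, align 4) → ends 36
port at 36 (size 4, align 4) → ends 40
window at 40 (size 4, align 4) → ends 44
length at 44 (size 1, align 1) → ends 45
pad 1 to align 2 for flags
flags at 46 (size 2, align 2) → ends 48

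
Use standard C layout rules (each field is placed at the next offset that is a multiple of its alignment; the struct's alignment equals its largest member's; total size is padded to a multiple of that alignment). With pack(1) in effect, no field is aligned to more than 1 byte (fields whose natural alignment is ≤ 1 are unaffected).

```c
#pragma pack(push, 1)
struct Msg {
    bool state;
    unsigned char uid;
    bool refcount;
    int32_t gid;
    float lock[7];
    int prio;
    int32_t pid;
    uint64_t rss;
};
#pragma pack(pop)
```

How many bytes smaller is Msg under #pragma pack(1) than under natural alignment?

natural layout:
  @0: state [1B, align 1] → 1
  @1: uid [1B, align 1] → 2
  @2: refcount [1B, align 1] → 3
  +1 pad (align 4)
  @4: gid [4B, align 4] → 8
  @8: lock [28B, align 4] → 36
  @36: prio [4B, align 4] → 40
  @40: pid [4B, align 4] → 44
  +4 pad (align 8)
  @48: rss [8B, align 8] → 56
  size 56, align 8
packed(1) layout:
  @0: state [1B, align 1] → 1
  @1: uid [1B, align 1] → 2
  @2: refcount [1B, align 1] → 3
  @3: gid [4B, align 1] → 7
  @7: lock [28B, align 1] → 35
  @35: prio [4B, align 1] → 39
  @39: pid [4B, align 1] → 43
  @43: rss [8B, align 1] → 51
  size 51, align 1
56 − 51 = 5

5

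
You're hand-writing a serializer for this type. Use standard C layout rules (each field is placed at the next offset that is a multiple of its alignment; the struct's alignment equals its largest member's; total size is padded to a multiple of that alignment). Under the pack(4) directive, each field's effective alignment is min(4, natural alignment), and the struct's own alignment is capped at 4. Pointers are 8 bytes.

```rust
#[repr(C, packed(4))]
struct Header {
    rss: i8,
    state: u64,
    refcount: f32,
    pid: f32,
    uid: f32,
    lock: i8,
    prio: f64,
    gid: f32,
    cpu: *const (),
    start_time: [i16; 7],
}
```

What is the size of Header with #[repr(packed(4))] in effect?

rss at 0 (size 1, align 1) → ends 1
pad 3 to align 4 for state
state at 4 (size 8, align 4) → ends 12
refcount at 12 (size 4, align 4) → ends 16
pid at 16 (size 4, align 4) → ends 20
uid at 20 (size 4, align 4) → ends 24
lock at 24 (size 1, align 1) → ends 25
pad 3 to align 4 for prio
prio at 28 (size 8, align 4) → ends 36
gid at 36 (size 4, align 4) → ends 40
cpu at 40 (size 8, align 4) → ends 48
start_time at 48 (size 14, align 2) → ends 62
tail pad 2 to reach multiple of 4
total 64 bytes, alignment 4

64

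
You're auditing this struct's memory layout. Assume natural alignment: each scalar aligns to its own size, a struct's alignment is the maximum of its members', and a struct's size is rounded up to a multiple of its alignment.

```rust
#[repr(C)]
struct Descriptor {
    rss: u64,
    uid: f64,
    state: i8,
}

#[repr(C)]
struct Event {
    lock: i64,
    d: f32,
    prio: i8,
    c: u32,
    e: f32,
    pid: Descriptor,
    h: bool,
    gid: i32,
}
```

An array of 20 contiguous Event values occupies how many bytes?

1120

Descriptor: rss at 0 (size 8, align 8) → ends 8; uid at 8 (size 8, align 8) → ends 16; state at 16 (size 1, align 1) → ends 17; tail pad 7 to reach multiple of 8; total 24 bytes, alignment 8
lock at 0 (size 8, align 8) → ends 8
d at 8 (size 4, align 4) → ends 12
prio at 12 (size 1, align 1) → ends 13
pad 3 to align 4 for c
c at 16 (size 4, align 4) → ends 20
e at 20 (size 4, align 4) → ends 24
pid at 24 (size 24, align 8) → ends 48
h at 48 (size 1, align 1) → ends 49
pad 3 to align 4 for gid
gid at 52 (size 4, align 4) → ends 56
total 56 bytes, alignment 8
array of 20: 20 × 56 = 1120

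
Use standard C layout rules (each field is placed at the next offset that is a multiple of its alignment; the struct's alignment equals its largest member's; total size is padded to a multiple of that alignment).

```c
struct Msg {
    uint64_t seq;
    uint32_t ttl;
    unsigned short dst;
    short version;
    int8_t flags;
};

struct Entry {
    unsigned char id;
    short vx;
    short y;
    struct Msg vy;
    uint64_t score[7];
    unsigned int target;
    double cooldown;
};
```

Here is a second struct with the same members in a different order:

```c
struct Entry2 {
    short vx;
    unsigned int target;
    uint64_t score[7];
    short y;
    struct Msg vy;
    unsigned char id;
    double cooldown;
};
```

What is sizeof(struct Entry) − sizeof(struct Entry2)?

Msg: 0..8  seq  (8B, 8-aligned); 8..12  ttl  (4B, 4-aligned); 12..14  dst  (2B, 2-aligned); 14..16  version  (2B, 2-aligned); 16..17  flags  (1B, 1-aligned); 17..24  -- tail padding (7B); sizeof = 24, alignof = 8
0..1  id  (1B, 1-aligned)
1..2  -- padding (1B)
2..4  vx  (2B, 2-aligned)
4..6  y  (2B, 2-aligned)
6..8  -- padding (2B)
8..32  vy  (24B, 8-aligned)
32..88  score  (56B, 8-aligned)
88..92  target  (4B, 4-aligned)
92..96  -- padding (4B)
96..104  cooldown  (8B, 8-aligned)
sizeof = 104, alignof = 8
— Entry2 —
0..2  vx  (2B, 2-aligned)
2..4  -- padding (2B)
4..8  target  (4B, 4-aligned)
8..64  score  (56B, 8-aligned)
64..66  y  (2B, 2-aligned)
66..72  -- padding (6B)
72..96  vy  (24B, 8-aligned)
96..97  id  (1B, 1-aligned)
97..104  -- padding (7B)
104..112  cooldown  (8B, 8-aligned)
sizeof = 112, alignof = 8
104 − 112 = -8

-8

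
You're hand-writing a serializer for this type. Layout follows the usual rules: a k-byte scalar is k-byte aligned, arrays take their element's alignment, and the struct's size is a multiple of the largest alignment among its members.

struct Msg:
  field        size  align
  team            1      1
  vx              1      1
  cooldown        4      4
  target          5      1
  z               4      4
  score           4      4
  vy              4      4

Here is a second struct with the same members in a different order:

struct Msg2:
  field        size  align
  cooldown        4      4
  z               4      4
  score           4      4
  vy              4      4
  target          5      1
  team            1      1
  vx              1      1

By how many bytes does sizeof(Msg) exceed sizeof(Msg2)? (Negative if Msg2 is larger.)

team at 0 (size 1, align 1) → ends 1
vx at 1 (size 1, align 1) → ends 2
pad 2 to align 4 for cooldown
cooldown at 4 (size 4, align 4) → ends 8
target at 8 (size 5, align 1) → ends 13
pad 3 to align 4 for z
z at 16 (size 4, align 4) → ends 20
score at 20 (size 4, align 4) → ends 24
vy at 24 (size 4, align 4) → ends 28
total 28 bytes, alignment 4
— Msg2 —
cooldown at 0 (size 4, align 4) → ends 4
z at 4 (size 4, align 4) → ends 8
score at 8 (size 4, align 4) → ends 12
vy at 12 (size 4, align 4) → ends 16
target at 16 (size 5, align 1) → ends 21
team at 21 (size 1, align 1) → ends 22
vx at 22 (size 1, align 1) → ends 23
tail pad 1 to reach multiple of 4
total 24 bytes, alignment 4
28 − 24 = 4

4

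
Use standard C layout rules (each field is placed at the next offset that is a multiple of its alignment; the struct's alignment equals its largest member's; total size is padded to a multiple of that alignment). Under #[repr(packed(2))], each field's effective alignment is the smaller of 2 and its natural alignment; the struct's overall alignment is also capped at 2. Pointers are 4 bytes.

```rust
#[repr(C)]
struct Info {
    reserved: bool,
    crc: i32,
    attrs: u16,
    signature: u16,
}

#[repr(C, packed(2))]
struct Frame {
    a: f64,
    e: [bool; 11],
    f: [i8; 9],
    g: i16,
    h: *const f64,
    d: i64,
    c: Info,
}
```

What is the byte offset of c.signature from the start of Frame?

Info: @0: reserved [1B, align 1] → 1; +3 pad (align 4); @4: crc [4B, align 4] → 8; @8: attrs [2B, align 2] → 10; @10: signature [2B, align 2] → 12; size 12, align 4
@0: a [8B, align 2] → 8
@8: e [11B, align 1] → 19
@19: f [9B, align 1] → 28
@28: g [2B, align 2] → 30
@30: h [4B, align 2] → 34
@34: d [8B, align 2] → 42
@42: c [12B, align 2] → 54
within Info: signature at 10
42 + 10 = 52

52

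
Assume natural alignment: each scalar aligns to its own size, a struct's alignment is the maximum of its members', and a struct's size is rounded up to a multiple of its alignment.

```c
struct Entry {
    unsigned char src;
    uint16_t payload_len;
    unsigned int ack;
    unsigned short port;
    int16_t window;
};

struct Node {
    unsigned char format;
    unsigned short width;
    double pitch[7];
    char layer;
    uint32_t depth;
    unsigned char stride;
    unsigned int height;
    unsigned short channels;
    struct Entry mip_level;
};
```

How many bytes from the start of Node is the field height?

Entry: 0..1  src  (1B, 1-aligned); 1..2  -- padding (1B); 2..4  payload_len  (2B, 2-aligned); 4..8  ack  (4B, 4-aligned); 8..10  port  (2B, 2-aligned); 10..12  window  (2B, 2-aligned); sizeof = 12, alignof = 4
0..1  format  (1B, 1-aligned)
1..2  -- padding (1B)
2..4  width  (2B, 2-aligned)
4..8  -- padding (4B)
8..64  pitch  (56B, 8-aligned)
64..65  layer  (1B, 1-aligned)
65..68  -- padding (3B)
68..72  depth  (4B, 4-aligned)
72..73  stride  (1B, 1-aligned)
73..76  -- padding (3B)
76..80  height  (4B, 4-aligned)

76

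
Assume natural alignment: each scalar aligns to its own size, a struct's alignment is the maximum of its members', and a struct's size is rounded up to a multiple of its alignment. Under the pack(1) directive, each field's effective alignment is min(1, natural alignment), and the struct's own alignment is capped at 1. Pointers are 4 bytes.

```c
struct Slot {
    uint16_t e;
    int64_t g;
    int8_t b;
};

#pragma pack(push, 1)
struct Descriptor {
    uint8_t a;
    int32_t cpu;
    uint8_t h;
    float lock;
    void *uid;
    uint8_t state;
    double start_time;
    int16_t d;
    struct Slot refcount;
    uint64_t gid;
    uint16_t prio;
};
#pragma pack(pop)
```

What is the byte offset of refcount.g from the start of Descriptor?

33

Slot: @0: e [2B, align 2] → 2; +6 pad (align 8); @8: g [8B, align 8] → 16; @16: b [1B, align 1] → 17; +7 tail pad (align 8); size 24, align 8
@0: a [1B, align 1] → 1
@1: cpu [4B, align 1] → 5
@5: h [1B, align 1] → 6
@6: lock [4B, align 1] → 10
@10: uid [4B, align 1] → 14
@14: state [1B, align 1] → 15
@15: start_time [8B, align 1] → 23
@23: d [2B, align 1] → 25
@25: refcount [24B, align 1] → 49
within Slot: g at 8
25 + 8 = 33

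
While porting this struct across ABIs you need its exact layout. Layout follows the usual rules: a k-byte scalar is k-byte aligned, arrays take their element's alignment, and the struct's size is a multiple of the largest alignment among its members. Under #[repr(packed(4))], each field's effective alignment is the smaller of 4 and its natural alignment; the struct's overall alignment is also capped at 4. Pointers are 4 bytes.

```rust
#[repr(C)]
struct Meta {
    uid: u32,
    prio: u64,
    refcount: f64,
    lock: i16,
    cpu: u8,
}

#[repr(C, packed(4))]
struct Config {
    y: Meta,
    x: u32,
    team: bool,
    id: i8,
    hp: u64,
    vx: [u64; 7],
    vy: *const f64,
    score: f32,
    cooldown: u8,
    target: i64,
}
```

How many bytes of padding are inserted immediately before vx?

Meta: 0..4  uid  (4B, 4-aligned); 4..8  -- padding (4B); 8..16  prio  (8B, 8-aligned); 16..24  refcount  (8B, 8-aligned); 24..26  lock  (2B, 2-aligned); 26..27  cpu  (1B, 1-aligned); 27..32  -- tail padding (5B); sizeof = 32, alignof = 8
0..32  y  (32B, 4-aligned)
32..36  x  (4B, 4-aligned)
36..37  team  (1B, 1-aligned)
37..38  id  (1B, 1-aligned)
38..40  -- padding (2B)
40..48  hp  (8B, 4-aligned)
48..104  vx  (56B, 4-aligned)

0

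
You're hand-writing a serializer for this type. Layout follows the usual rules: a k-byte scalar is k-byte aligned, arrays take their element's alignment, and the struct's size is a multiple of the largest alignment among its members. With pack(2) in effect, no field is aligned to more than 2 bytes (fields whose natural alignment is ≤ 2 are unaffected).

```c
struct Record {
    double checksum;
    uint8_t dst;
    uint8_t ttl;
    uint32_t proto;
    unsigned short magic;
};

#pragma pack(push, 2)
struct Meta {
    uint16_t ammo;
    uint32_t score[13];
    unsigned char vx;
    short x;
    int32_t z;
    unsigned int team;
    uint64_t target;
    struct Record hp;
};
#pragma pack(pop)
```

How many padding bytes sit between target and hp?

Record: @0: checksum [8B, align 8] → 8; @8: dst [1B, align 1] → 9; @9: ttl [1B, align 1] → 10; +2 pad (align 4); @12: proto [4B, align 4] → 16; @16: magic [2B, align 2] → 18; +6 tail pad (align 8); size 24, align 8
@0: ammo [2B, align 2] → 2
@2: score [52B, align 2] → 54
@54: vx [1B, align 1] → 55
+1 pad (align 2)
@56: x [2B, align 2] → 58
@58: z [4B, align 2] → 62
@62: team [4B, align 2] → 66
@66: target [8B, align 2] → 74
@74: hp [24B, align 2] → 98

0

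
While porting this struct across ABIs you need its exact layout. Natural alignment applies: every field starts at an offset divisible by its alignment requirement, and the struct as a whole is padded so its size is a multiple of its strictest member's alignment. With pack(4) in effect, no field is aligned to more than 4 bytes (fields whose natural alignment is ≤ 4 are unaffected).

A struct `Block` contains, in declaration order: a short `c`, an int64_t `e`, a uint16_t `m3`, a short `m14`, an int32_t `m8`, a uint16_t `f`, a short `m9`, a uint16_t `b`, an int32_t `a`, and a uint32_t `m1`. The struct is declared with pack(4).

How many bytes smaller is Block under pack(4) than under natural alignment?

natural layout:
  c at 0 (size 2, align 2) → ends 2
  pad 6 to align 8 for e
  e at 8 (size 8, align 8) → ends 16
  m3 at 16 (size 2, align 2) → ends 18
  m14 at 18 (size 2, align 2) → ends 20
  m8 at 20 (size 4, align 4) → ends 24
  f at 24 (size 2, align 2) → ends 26
  m9 at 26 (size 2, align 2) → ends 28
  b at 28 (size 2, align 2) → ends 30
  pad 2 to align 4 for a
  a at 32 (size 4, align 4) → ends 36
  m1 at 36 (size 4, align 4) → ends 40
  total 40 bytes, alignment 8
packed(4) layout:
  c at 0 (size 2, align 2) → ends 2
  pad 2 to align 4 for e
  e at 4 (size 8, align 4) → ends 12
  m3 at 12 (size 2, align 2) → ends 14
  m14 at 14 (size 2, align 2) → ends 16
  m8 at 16 (size 4, align 4) → ends 20
  f at 20 (size 2, align 2) → ends 22
  m9 at 22 (size 2, align 2) → ends 24
  b at 24 (size 2, align 2) → ends 26
  pad 2 to align 4 for a
  a at 28 (size 4, align 4) → ends 32
  m1 at 32 (size 4, align 4) → ends 36
  total 36 bytes, alignment 4
40 − 36 = 4

4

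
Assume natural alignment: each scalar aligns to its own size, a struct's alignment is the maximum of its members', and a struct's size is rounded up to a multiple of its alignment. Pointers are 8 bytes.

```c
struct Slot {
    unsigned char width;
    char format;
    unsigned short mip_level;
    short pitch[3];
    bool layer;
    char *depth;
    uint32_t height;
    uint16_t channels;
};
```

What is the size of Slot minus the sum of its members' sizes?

width at 0 (size 1, align 1) → ends 1
format at 1 (size 1, align 1) → ends 2
mip_level at 2 (size 2, align 2) → ends 4
pitch at 4 (size 6, align 2) → ends 10
layer at 10 (size 1, align 1) → ends 11
pad 5 to align 8 for depth
depth at 16 (size 8, align 8) → ends 24
height at 24 (size 4, align 4) → ends 28
channels at 28 (size 2, align 2) → ends 30
tail pad 2 to reach multiple of 8
total 32 bytes, alignment 8
data bytes 25, size 32 → padding 7

7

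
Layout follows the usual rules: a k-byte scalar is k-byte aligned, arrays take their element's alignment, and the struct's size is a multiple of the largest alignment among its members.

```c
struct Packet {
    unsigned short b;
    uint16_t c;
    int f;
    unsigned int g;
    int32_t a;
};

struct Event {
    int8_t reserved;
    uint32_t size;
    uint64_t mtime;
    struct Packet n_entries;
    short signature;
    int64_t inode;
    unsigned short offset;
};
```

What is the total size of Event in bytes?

56 bytes

Packet: b at 0 (size 2, align 2) → ends 2; c at 2 (size 2, align 2) → ends 4; f at 4 (size 4, align 4) → ends 8; g at 8 (size 4, align 4) → ends 12; a at 12 (size 4, align 4) → ends 16; total 16 bytes, alignment 4
reserved at 0 (size 1, align 1) → ends 1
pad 3 to align 4 for size
size at 4 (size 4, align 4) → ends 8
mtime at 8 (size 8, align 8) → ends 16
n_entries at 16 (size 16, align 4) → ends 32
signature at 32 (size 2, align 2) → ends 34
pad 6 to align 8 for inode
inode at 40 (size 8, align 8) → ends 48
offset at 48 (size 2, align 2) → ends 50
tail pad 6 to reach multiple of 8
total 56 bytes, alignment 8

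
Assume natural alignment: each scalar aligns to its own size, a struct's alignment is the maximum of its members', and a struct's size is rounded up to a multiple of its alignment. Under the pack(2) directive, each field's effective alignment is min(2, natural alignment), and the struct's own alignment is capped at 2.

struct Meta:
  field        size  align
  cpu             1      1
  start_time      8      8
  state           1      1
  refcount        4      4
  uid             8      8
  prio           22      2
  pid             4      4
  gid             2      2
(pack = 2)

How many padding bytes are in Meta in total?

2

@0: cpu [1B, align 1] → 1
+1 pad (align 2)
@2: start_time [8B, align 2] → 10
@10: state [1B, align 1] → 11
+1 pad (align 2)
@12: refcount [4B, align 2] → 16
@16: uid [8B, align 2] → 24
@24: prio [22B, align 2] → 46
@46: pid [4B, align 2] → 50
@50: gid [2B, align 2] → 52
size 52, align 2
data bytes 50, size 52 → padding 2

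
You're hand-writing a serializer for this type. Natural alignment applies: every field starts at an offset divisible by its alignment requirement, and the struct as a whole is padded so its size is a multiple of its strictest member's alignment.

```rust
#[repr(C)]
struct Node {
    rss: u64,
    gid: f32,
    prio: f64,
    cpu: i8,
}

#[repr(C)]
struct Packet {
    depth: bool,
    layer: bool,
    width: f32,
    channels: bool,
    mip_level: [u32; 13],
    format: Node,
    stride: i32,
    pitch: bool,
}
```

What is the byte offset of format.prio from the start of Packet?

Node: @0: rss [8B, align 8] → 8; @8: gid [4B, align 4] → 12; +4 pad (align 8); @16: prio [8B, align 8] → 24; @24: cpu [1B, align 1] → 25; +7 tail pad (align 8); size 32, align 8
@0: depth [1B, align 1] → 1
@1: layer [1B, align 1] → 2
+2 pad (align 4)
@4: width [4B, align 4] → 8
@8: channels [1B, align 1] → 9
+3 pad (align 4)
@12: mip_level [52B, align 4] → 64
@64: format [32B, align 8] → 96
within Node: prio at 16
64 + 16 = 80

80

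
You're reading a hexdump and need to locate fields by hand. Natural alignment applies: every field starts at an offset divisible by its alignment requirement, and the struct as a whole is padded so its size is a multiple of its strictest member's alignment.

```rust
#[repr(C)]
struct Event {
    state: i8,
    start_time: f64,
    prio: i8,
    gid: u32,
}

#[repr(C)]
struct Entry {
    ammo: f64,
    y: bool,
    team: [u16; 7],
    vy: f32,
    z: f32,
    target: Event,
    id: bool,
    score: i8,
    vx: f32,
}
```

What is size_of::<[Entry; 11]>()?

Event: state at 0 (size 1, align 1) → ends 1; pad 7 to align 8 for start_time; start_time at 8 (size 8, align 8) → ends 16; prio at 16 (size 1, align 1) → ends 17; pad 3 to align 4 for gid; gid at 20 (size 4, align 4) → ends 24; total 24 bytes, alignment 8
ammo at 0 (size 8, align 8) → ends 8
y at 8 (size 1, align 1) → ends 9
pad 1 to align 2 for team
team at 10 (size 14, align 2) → ends 24
vy at 24 (size 4, align 4) → ends 28
z at 28 (size 4, align 4) → ends 32
target at 32 (size 24, align 8) → ends 56
id at 56 (size 1, align 1) → ends 57
score at 57 (size 1, align 1) → ends 58
pad 2 to align 4 for vx
vx at 60 (size 4, align 4) → ends 64
total 64 bytes, alignment 8
array of 11: 11 × 64 = 704

704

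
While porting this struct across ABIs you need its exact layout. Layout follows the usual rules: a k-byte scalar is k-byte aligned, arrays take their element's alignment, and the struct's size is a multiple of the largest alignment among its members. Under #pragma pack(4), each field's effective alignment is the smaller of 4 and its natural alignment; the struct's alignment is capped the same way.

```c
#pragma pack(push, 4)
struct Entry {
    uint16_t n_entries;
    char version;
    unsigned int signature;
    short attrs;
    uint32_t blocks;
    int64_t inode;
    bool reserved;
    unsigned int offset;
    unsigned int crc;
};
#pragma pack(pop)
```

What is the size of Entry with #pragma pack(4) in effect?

n_entries at 0 (size 2, align 2) → ends 2
version at 2 (size 1, align 1) → ends 3
pad 1 to align 4 for signature
signature at 4 (size 4, align 4) → ends 8
attrs at 8 (size 2, align 2) → ends 10
pad 2 to align 4 for blocks
blocks at 12 (size 4, align 4) → ends 16
inode at 16 (size 8, align 4) → ends 24
reserved at 24 (size 1, align 1) → ends 25
pad 3 to align 4 for offset
offset at 28 (size 4, align 4) → ends 32
crc at 32 (size 4, align 4) → ends 36
total 36 bytes, alignment 4

36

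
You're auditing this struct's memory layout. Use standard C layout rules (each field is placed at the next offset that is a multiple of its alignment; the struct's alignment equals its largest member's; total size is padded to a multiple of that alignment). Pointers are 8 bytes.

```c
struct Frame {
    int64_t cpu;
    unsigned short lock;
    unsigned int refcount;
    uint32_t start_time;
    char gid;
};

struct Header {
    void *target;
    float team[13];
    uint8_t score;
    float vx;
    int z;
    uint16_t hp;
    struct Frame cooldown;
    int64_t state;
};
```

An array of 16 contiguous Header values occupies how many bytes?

Frame: @0: cpu [8B, align 8] → 8; @8: lock [2B, align 2] → 10; +2 pad (align 4); @12: refcount [4B, align 4] → 16; @16: start_time [4B, align 4] → 20; @20: gid [1B, align 1] → 21; +3 tail pad (align 8); size 24, align 8
@0: target [8B, align 8] → 8
@8: team [52B, align 4] → 60
@60: score [1B, align 1] → 61
+3 pad (align 4)
@64: vx [4B, align 4] → 68
@68: z [4B, align 4] → 72
@72: hp [2B, align 2] → 74
+6 pad (align 8)
@80: cooldown [24B, align 8] → 104
@104: state [8B, align 8] → 112
size 112, align 8
array of 16: 16 × 112 = 1792

1792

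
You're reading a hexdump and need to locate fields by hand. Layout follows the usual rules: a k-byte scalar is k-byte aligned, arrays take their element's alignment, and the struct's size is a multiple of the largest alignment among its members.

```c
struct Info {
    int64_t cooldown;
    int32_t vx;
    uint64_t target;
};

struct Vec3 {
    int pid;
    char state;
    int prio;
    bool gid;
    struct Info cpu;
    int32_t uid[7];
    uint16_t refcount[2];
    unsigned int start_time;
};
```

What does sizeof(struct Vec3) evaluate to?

80

Info: @0: cooldown [8B, align 8] → 8; @8: vx [4B, align 4] → 12; +4 pad (align 8); @16: target [8B, align 8] → 24; size 24, align 8
@0: pid [4B, align 4] → 4
@4: state [1B, align 1] → 5
+3 pad (align 4)
@8: prio [4B, align 4] → 12
@12: gid [1B, align 1] → 13
+3 pad (align 8)
@16: cpu [24B, align 8] → 40
@40: uid [28B, align 4] → 68
@68: refcount [4B, align 2] → 72
@72: start_time [4B, align 4] → 76
+4 tail pad (align 8)
size 80, align 8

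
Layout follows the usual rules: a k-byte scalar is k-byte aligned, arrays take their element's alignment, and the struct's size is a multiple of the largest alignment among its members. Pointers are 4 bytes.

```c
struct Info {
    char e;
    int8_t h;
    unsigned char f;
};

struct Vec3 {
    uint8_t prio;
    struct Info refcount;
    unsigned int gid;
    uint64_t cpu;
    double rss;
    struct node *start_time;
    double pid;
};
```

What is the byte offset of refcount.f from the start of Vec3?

Info: 0..1  e  (1B, 1-aligned); 1..2  h  (1B, 1-aligned); 2..3  f  (1B, 1-aligned); sizeof = 3, alignof = 1
0..1  prio  (1B, 1-aligned)
1..4  refcount  (3B, 1-aligned)
within Info: f at 2
1 + 2 = 3

3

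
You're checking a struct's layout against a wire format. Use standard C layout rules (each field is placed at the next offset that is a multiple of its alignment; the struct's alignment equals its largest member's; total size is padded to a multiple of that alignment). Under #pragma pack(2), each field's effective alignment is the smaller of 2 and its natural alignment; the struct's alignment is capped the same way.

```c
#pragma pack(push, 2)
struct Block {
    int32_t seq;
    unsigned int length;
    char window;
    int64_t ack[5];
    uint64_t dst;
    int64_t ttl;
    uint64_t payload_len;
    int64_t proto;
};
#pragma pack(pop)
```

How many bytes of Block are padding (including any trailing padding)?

0..4  seq  (4B, 2-aligned)
4..8  length  (4B, 2-aligned)
8..9  window  (1B, 1-aligned)
9..10  -- padding (1B)
10..50  ack  (40B, 2-aligned)
50..58  dst  (8B, 2-aligned)
58..66  ttl  (8B, 2-aligned)
66..74  payload_len  (8B, 2-aligned)
74..82  proto  (8B, 2-aligned)
sizeof = 82, alignof = 2
data bytes 81, size 82 → padding 1

1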